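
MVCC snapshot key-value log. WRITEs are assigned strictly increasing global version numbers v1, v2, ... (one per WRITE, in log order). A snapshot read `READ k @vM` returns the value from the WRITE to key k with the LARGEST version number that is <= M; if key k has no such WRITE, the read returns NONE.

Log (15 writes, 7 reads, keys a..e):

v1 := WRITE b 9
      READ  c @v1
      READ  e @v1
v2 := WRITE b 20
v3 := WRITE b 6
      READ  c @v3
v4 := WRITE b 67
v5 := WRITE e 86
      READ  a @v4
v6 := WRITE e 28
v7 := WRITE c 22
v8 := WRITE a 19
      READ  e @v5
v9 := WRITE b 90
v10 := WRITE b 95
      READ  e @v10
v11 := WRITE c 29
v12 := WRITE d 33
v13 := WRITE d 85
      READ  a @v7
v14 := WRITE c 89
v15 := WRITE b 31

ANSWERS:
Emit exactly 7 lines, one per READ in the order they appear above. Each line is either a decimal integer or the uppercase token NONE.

Answer: NONE
NONE
NONE
NONE
86
28
NONE

Derivation:
v1: WRITE b=9  (b history now [(1, 9)])
READ c @v1: history=[] -> no version <= 1 -> NONE
READ e @v1: history=[] -> no version <= 1 -> NONE
v2: WRITE b=20  (b history now [(1, 9), (2, 20)])
v3: WRITE b=6  (b history now [(1, 9), (2, 20), (3, 6)])
READ c @v3: history=[] -> no version <= 3 -> NONE
v4: WRITE b=67  (b history now [(1, 9), (2, 20), (3, 6), (4, 67)])
v5: WRITE e=86  (e history now [(5, 86)])
READ a @v4: history=[] -> no version <= 4 -> NONE
v6: WRITE e=28  (e history now [(5, 86), (6, 28)])
v7: WRITE c=22  (c history now [(7, 22)])
v8: WRITE a=19  (a history now [(8, 19)])
READ e @v5: history=[(5, 86), (6, 28)] -> pick v5 -> 86
v9: WRITE b=90  (b history now [(1, 9), (2, 20), (3, 6), (4, 67), (9, 90)])
v10: WRITE b=95  (b history now [(1, 9), (2, 20), (3, 6), (4, 67), (9, 90), (10, 95)])
READ e @v10: history=[(5, 86), (6, 28)] -> pick v6 -> 28
v11: WRITE c=29  (c history now [(7, 22), (11, 29)])
v12: WRITE d=33  (d history now [(12, 33)])
v13: WRITE d=85  (d history now [(12, 33), (13, 85)])
READ a @v7: history=[(8, 19)] -> no version <= 7 -> NONE
v14: WRITE c=89  (c history now [(7, 22), (11, 29), (14, 89)])
v15: WRITE b=31  (b history now [(1, 9), (2, 20), (3, 6), (4, 67), (9, 90), (10, 95), (15, 31)])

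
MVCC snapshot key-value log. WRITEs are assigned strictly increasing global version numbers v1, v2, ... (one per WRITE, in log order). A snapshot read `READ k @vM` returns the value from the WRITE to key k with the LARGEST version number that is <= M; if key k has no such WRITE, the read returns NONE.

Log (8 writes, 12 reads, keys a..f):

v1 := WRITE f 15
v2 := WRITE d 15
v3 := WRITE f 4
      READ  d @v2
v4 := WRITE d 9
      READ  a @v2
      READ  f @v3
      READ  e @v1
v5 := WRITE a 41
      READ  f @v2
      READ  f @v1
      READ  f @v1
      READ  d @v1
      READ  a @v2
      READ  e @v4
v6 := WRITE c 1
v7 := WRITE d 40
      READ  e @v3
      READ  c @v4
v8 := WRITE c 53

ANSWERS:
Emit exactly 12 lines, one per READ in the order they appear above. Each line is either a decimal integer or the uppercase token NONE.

v1: WRITE f=15  (f history now [(1, 15)])
v2: WRITE d=15  (d history now [(2, 15)])
v3: WRITE f=4  (f history now [(1, 15), (3, 4)])
READ d @v2: history=[(2, 15)] -> pick v2 -> 15
v4: WRITE d=9  (d history now [(2, 15), (4, 9)])
READ a @v2: history=[] -> no version <= 2 -> NONE
READ f @v3: history=[(1, 15), (3, 4)] -> pick v3 -> 4
READ e @v1: history=[] -> no version <= 1 -> NONE
v5: WRITE a=41  (a history now [(5, 41)])
READ f @v2: history=[(1, 15), (3, 4)] -> pick v1 -> 15
READ f @v1: history=[(1, 15), (3, 4)] -> pick v1 -> 15
READ f @v1: history=[(1, 15), (3, 4)] -> pick v1 -> 15
READ d @v1: history=[(2, 15), (4, 9)] -> no version <= 1 -> NONE
READ a @v2: history=[(5, 41)] -> no version <= 2 -> NONE
READ e @v4: history=[] -> no version <= 4 -> NONE
v6: WRITE c=1  (c history now [(6, 1)])
v7: WRITE d=40  (d history now [(2, 15), (4, 9), (7, 40)])
READ e @v3: history=[] -> no version <= 3 -> NONE
READ c @v4: history=[(6, 1)] -> no version <= 4 -> NONE
v8: WRITE c=53  (c history now [(6, 1), (8, 53)])

Answer: 15
NONE
4
NONE
15
15
15
NONE
NONE
NONE
NONE
NONE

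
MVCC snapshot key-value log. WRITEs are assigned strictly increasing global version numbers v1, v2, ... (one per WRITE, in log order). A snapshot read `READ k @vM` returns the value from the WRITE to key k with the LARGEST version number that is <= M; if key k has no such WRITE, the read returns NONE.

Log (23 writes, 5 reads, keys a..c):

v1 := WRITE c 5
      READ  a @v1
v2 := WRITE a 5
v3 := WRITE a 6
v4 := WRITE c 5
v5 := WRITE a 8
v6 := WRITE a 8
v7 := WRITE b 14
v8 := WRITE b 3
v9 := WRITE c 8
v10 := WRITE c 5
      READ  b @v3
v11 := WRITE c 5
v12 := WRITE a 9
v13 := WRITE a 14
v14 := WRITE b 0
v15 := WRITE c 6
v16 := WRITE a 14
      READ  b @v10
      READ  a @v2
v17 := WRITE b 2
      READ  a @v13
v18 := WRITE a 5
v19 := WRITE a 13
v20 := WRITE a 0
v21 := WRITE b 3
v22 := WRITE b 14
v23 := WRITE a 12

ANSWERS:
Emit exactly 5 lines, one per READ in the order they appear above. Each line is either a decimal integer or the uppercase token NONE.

v1: WRITE c=5  (c history now [(1, 5)])
READ a @v1: history=[] -> no version <= 1 -> NONE
v2: WRITE a=5  (a history now [(2, 5)])
v3: WRITE a=6  (a history now [(2, 5), (3, 6)])
v4: WRITE c=5  (c history now [(1, 5), (4, 5)])
v5: WRITE a=8  (a history now [(2, 5), (3, 6), (5, 8)])
v6: WRITE a=8  (a history now [(2, 5), (3, 6), (5, 8), (6, 8)])
v7: WRITE b=14  (b history now [(7, 14)])
v8: WRITE b=3  (b history now [(7, 14), (8, 3)])
v9: WRITE c=8  (c history now [(1, 5), (4, 5), (9, 8)])
v10: WRITE c=5  (c history now [(1, 5), (4, 5), (9, 8), (10, 5)])
READ b @v3: history=[(7, 14), (8, 3)] -> no version <= 3 -> NONE
v11: WRITE c=5  (c history now [(1, 5), (4, 5), (9, 8), (10, 5), (11, 5)])
v12: WRITE a=9  (a history now [(2, 5), (3, 6), (5, 8), (6, 8), (12, 9)])
v13: WRITE a=14  (a history now [(2, 5), (3, 6), (5, 8), (6, 8), (12, 9), (13, 14)])
v14: WRITE b=0  (b history now [(7, 14), (8, 3), (14, 0)])
v15: WRITE c=6  (c history now [(1, 5), (4, 5), (9, 8), (10, 5), (11, 5), (15, 6)])
v16: WRITE a=14  (a history now [(2, 5), (3, 6), (5, 8), (6, 8), (12, 9), (13, 14), (16, 14)])
READ b @v10: history=[(7, 14), (8, 3), (14, 0)] -> pick v8 -> 3
READ a @v2: history=[(2, 5), (3, 6), (5, 8), (6, 8), (12, 9), (13, 14), (16, 14)] -> pick v2 -> 5
v17: WRITE b=2  (b history now [(7, 14), (8, 3), (14, 0), (17, 2)])
READ a @v13: history=[(2, 5), (3, 6), (5, 8), (6, 8), (12, 9), (13, 14), (16, 14)] -> pick v13 -> 14
v18: WRITE a=5  (a history now [(2, 5), (3, 6), (5, 8), (6, 8), (12, 9), (13, 14), (16, 14), (18, 5)])
v19: WRITE a=13  (a history now [(2, 5), (3, 6), (5, 8), (6, 8), (12, 9), (13, 14), (16, 14), (18, 5), (19, 13)])
v20: WRITE a=0  (a history now [(2, 5), (3, 6), (5, 8), (6, 8), (12, 9), (13, 14), (16, 14), (18, 5), (19, 13), (20, 0)])
v21: WRITE b=3  (b history now [(7, 14), (8, 3), (14, 0), (17, 2), (21, 3)])
v22: WRITE b=14  (b history now [(7, 14), (8, 3), (14, 0), (17, 2), (21, 3), (22, 14)])
v23: WRITE a=12  (a history now [(2, 5), (3, 6), (5, 8), (6, 8), (12, 9), (13, 14), (16, 14), (18, 5), (19, 13), (20, 0), (23, 12)])

Answer: NONE
NONE
3
5
14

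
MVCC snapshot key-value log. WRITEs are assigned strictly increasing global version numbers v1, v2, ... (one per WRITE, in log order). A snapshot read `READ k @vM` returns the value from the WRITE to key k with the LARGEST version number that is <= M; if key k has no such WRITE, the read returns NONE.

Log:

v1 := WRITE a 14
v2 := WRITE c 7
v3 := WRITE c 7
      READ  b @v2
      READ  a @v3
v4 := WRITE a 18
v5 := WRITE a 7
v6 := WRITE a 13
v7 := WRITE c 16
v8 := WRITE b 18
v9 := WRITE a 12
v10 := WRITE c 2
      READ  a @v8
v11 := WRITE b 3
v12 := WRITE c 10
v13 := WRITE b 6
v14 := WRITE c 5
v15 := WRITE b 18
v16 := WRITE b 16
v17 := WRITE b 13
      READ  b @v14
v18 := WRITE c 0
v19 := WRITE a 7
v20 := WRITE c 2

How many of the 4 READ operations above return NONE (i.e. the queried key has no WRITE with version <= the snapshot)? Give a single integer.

Answer: 1

Derivation:
v1: WRITE a=14  (a history now [(1, 14)])
v2: WRITE c=7  (c history now [(2, 7)])
v3: WRITE c=7  (c history now [(2, 7), (3, 7)])
READ b @v2: history=[] -> no version <= 2 -> NONE
READ a @v3: history=[(1, 14)] -> pick v1 -> 14
v4: WRITE a=18  (a history now [(1, 14), (4, 18)])
v5: WRITE a=7  (a history now [(1, 14), (4, 18), (5, 7)])
v6: WRITE a=13  (a history now [(1, 14), (4, 18), (5, 7), (6, 13)])
v7: WRITE c=16  (c history now [(2, 7), (3, 7), (7, 16)])
v8: WRITE b=18  (b history now [(8, 18)])
v9: WRITE a=12  (a history now [(1, 14), (4, 18), (5, 7), (6, 13), (9, 12)])
v10: WRITE c=2  (c history now [(2, 7), (3, 7), (7, 16), (10, 2)])
READ a @v8: history=[(1, 14), (4, 18), (5, 7), (6, 13), (9, 12)] -> pick v6 -> 13
v11: WRITE b=3  (b history now [(8, 18), (11, 3)])
v12: WRITE c=10  (c history now [(2, 7), (3, 7), (7, 16), (10, 2), (12, 10)])
v13: WRITE b=6  (b history now [(8, 18), (11, 3), (13, 6)])
v14: WRITE c=5  (c history now [(2, 7), (3, 7), (7, 16), (10, 2), (12, 10), (14, 5)])
v15: WRITE b=18  (b history now [(8, 18), (11, 3), (13, 6), (15, 18)])
v16: WRITE b=16  (b history now [(8, 18), (11, 3), (13, 6), (15, 18), (16, 16)])
v17: WRITE b=13  (b history now [(8, 18), (11, 3), (13, 6), (15, 18), (16, 16), (17, 13)])
READ b @v14: history=[(8, 18), (11, 3), (13, 6), (15, 18), (16, 16), (17, 13)] -> pick v13 -> 6
v18: WRITE c=0  (c history now [(2, 7), (3, 7), (7, 16), (10, 2), (12, 10), (14, 5), (18, 0)])
v19: WRITE a=7  (a history now [(1, 14), (4, 18), (5, 7), (6, 13), (9, 12), (19, 7)])
v20: WRITE c=2  (c history now [(2, 7), (3, 7), (7, 16), (10, 2), (12, 10), (14, 5), (18, 0), (20, 2)])
Read results in order: ['NONE', '14', '13', '6']
NONE count = 1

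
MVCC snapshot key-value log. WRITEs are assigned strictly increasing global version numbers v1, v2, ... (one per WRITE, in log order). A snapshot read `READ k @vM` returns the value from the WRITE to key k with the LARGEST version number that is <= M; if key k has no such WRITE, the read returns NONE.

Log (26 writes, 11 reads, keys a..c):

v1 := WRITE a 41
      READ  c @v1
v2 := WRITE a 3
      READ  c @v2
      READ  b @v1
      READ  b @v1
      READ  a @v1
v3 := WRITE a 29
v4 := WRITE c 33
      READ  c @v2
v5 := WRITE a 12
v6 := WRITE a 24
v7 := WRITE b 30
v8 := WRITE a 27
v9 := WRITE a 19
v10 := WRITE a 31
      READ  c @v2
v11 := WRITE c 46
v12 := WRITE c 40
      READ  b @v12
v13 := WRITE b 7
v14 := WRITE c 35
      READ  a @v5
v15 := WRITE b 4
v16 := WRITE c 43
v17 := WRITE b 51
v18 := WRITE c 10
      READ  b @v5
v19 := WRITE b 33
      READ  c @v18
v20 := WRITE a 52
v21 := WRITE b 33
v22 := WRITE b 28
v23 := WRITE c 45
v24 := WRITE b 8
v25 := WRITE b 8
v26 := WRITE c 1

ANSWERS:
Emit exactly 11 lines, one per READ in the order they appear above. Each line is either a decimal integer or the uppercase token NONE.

v1: WRITE a=41  (a history now [(1, 41)])
READ c @v1: history=[] -> no version <= 1 -> NONE
v2: WRITE a=3  (a history now [(1, 41), (2, 3)])
READ c @v2: history=[] -> no version <= 2 -> NONE
READ b @v1: history=[] -> no version <= 1 -> NONE
READ b @v1: history=[] -> no version <= 1 -> NONE
READ a @v1: history=[(1, 41), (2, 3)] -> pick v1 -> 41
v3: WRITE a=29  (a history now [(1, 41), (2, 3), (3, 29)])
v4: WRITE c=33  (c history now [(4, 33)])
READ c @v2: history=[(4, 33)] -> no version <= 2 -> NONE
v5: WRITE a=12  (a history now [(1, 41), (2, 3), (3, 29), (5, 12)])
v6: WRITE a=24  (a history now [(1, 41), (2, 3), (3, 29), (5, 12), (6, 24)])
v7: WRITE b=30  (b history now [(7, 30)])
v8: WRITE a=27  (a history now [(1, 41), (2, 3), (3, 29), (5, 12), (6, 24), (8, 27)])
v9: WRITE a=19  (a history now [(1, 41), (2, 3), (3, 29), (5, 12), (6, 24), (8, 27), (9, 19)])
v10: WRITE a=31  (a history now [(1, 41), (2, 3), (3, 29), (5, 12), (6, 24), (8, 27), (9, 19), (10, 31)])
READ c @v2: history=[(4, 33)] -> no version <= 2 -> NONE
v11: WRITE c=46  (c history now [(4, 33), (11, 46)])
v12: WRITE c=40  (c history now [(4, 33), (11, 46), (12, 40)])
READ b @v12: history=[(7, 30)] -> pick v7 -> 30
v13: WRITE b=7  (b history now [(7, 30), (13, 7)])
v14: WRITE c=35  (c history now [(4, 33), (11, 46), (12, 40), (14, 35)])
READ a @v5: history=[(1, 41), (2, 3), (3, 29), (5, 12), (6, 24), (8, 27), (9, 19), (10, 31)] -> pick v5 -> 12
v15: WRITE b=4  (b history now [(7, 30), (13, 7), (15, 4)])
v16: WRITE c=43  (c history now [(4, 33), (11, 46), (12, 40), (14, 35), (16, 43)])
v17: WRITE b=51  (b history now [(7, 30), (13, 7), (15, 4), (17, 51)])
v18: WRITE c=10  (c history now [(4, 33), (11, 46), (12, 40), (14, 35), (16, 43), (18, 10)])
READ b @v5: history=[(7, 30), (13, 7), (15, 4), (17, 51)] -> no version <= 5 -> NONE
v19: WRITE b=33  (b history now [(7, 30), (13, 7), (15, 4), (17, 51), (19, 33)])
READ c @v18: history=[(4, 33), (11, 46), (12, 40), (14, 35), (16, 43), (18, 10)] -> pick v18 -> 10
v20: WRITE a=52  (a history now [(1, 41), (2, 3), (3, 29), (5, 12), (6, 24), (8, 27), (9, 19), (10, 31), (20, 52)])
v21: WRITE b=33  (b history now [(7, 30), (13, 7), (15, 4), (17, 51), (19, 33), (21, 33)])
v22: WRITE b=28  (b history now [(7, 30), (13, 7), (15, 4), (17, 51), (19, 33), (21, 33), (22, 28)])
v23: WRITE c=45  (c history now [(4, 33), (11, 46), (12, 40), (14, 35), (16, 43), (18, 10), (23, 45)])
v24: WRITE b=8  (b history now [(7, 30), (13, 7), (15, 4), (17, 51), (19, 33), (21, 33), (22, 28), (24, 8)])
v25: WRITE b=8  (b history now [(7, 30), (13, 7), (15, 4), (17, 51), (19, 33), (21, 33), (22, 28), (24, 8), (25, 8)])
v26: WRITE c=1  (c history now [(4, 33), (11, 46), (12, 40), (14, 35), (16, 43), (18, 10), (23, 45), (26, 1)])

Answer: NONE
NONE
NONE
NONE
41
NONE
NONE
30
12
NONE
10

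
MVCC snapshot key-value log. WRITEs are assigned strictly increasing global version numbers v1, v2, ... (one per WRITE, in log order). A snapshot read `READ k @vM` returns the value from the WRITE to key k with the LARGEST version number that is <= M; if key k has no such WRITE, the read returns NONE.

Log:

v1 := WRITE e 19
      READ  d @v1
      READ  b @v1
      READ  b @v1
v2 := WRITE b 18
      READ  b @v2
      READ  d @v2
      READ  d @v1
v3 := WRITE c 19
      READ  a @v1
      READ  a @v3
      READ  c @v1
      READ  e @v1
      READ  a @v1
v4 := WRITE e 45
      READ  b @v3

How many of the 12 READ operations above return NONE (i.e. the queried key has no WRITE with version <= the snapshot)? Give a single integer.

Answer: 9

Derivation:
v1: WRITE e=19  (e history now [(1, 19)])
READ d @v1: history=[] -> no version <= 1 -> NONE
READ b @v1: history=[] -> no version <= 1 -> NONE
READ b @v1: history=[] -> no version <= 1 -> NONE
v2: WRITE b=18  (b history now [(2, 18)])
READ b @v2: history=[(2, 18)] -> pick v2 -> 18
READ d @v2: history=[] -> no version <= 2 -> NONE
READ d @v1: history=[] -> no version <= 1 -> NONE
v3: WRITE c=19  (c history now [(3, 19)])
READ a @v1: history=[] -> no version <= 1 -> NONE
READ a @v3: history=[] -> no version <= 3 -> NONE
READ c @v1: history=[(3, 19)] -> no version <= 1 -> NONE
READ e @v1: history=[(1, 19)] -> pick v1 -> 19
READ a @v1: history=[] -> no version <= 1 -> NONE
v4: WRITE e=45  (e history now [(1, 19), (4, 45)])
READ b @v3: history=[(2, 18)] -> pick v2 -> 18
Read results in order: ['NONE', 'NONE', 'NONE', '18', 'NONE', 'NONE', 'NONE', 'NONE', 'NONE', '19', 'NONE', '18']
NONE count = 9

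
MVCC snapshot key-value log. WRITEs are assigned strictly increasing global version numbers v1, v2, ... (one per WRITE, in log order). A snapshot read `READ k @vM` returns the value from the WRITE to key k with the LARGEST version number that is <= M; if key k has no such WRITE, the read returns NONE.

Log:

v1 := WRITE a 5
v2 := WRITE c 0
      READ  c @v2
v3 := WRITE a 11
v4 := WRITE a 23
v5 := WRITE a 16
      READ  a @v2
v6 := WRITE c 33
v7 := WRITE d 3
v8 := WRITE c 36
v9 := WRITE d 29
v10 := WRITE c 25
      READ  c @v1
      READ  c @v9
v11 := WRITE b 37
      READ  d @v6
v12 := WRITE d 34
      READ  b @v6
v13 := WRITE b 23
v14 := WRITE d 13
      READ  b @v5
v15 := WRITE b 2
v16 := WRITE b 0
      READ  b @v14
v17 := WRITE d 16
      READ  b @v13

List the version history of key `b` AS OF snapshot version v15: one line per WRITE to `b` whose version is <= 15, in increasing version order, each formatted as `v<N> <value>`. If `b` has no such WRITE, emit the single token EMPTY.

Answer: v11 37
v13 23
v15 2

Derivation:
Scan writes for key=b with version <= 15:
  v1 WRITE a 5 -> skip
  v2 WRITE c 0 -> skip
  v3 WRITE a 11 -> skip
  v4 WRITE a 23 -> skip
  v5 WRITE a 16 -> skip
  v6 WRITE c 33 -> skip
  v7 WRITE d 3 -> skip
  v8 WRITE c 36 -> skip
  v9 WRITE d 29 -> skip
  v10 WRITE c 25 -> skip
  v11 WRITE b 37 -> keep
  v12 WRITE d 34 -> skip
  v13 WRITE b 23 -> keep
  v14 WRITE d 13 -> skip
  v15 WRITE b 2 -> keep
  v16 WRITE b 0 -> drop (> snap)
  v17 WRITE d 16 -> skip
Collected: [(11, 37), (13, 23), (15, 2)]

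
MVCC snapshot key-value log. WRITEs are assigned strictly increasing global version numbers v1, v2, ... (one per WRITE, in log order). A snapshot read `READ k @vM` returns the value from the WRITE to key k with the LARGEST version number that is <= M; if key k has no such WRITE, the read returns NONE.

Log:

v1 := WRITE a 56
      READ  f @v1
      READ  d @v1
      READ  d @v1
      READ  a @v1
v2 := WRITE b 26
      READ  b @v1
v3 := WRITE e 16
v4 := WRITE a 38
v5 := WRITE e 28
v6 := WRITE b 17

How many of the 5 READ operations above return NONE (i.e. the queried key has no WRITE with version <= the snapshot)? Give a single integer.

Answer: 4

Derivation:
v1: WRITE a=56  (a history now [(1, 56)])
READ f @v1: history=[] -> no version <= 1 -> NONE
READ d @v1: history=[] -> no version <= 1 -> NONE
READ d @v1: history=[] -> no version <= 1 -> NONE
READ a @v1: history=[(1, 56)] -> pick v1 -> 56
v2: WRITE b=26  (b history now [(2, 26)])
READ b @v1: history=[(2, 26)] -> no version <= 1 -> NONE
v3: WRITE e=16  (e history now [(3, 16)])
v4: WRITE a=38  (a history now [(1, 56), (4, 38)])
v5: WRITE e=28  (e history now [(3, 16), (5, 28)])
v6: WRITE b=17  (b history now [(2, 26), (6, 17)])
Read results in order: ['NONE', 'NONE', 'NONE', '56', 'NONE']
NONE count = 4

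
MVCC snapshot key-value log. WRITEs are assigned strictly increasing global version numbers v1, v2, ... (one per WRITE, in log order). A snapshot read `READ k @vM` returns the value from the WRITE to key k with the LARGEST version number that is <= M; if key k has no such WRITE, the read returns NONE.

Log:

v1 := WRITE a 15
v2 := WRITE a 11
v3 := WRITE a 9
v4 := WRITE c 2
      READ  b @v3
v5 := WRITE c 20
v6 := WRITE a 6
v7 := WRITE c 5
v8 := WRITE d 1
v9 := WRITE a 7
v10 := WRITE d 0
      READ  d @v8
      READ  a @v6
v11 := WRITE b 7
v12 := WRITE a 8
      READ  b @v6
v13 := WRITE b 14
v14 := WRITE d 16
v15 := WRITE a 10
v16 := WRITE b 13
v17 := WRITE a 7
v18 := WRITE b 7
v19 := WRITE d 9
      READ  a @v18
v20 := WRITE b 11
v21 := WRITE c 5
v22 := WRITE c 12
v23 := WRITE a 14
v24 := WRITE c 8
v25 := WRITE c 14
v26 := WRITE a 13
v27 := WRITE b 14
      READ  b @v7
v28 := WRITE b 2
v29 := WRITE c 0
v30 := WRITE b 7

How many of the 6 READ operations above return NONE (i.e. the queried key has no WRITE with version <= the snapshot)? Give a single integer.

Answer: 3

Derivation:
v1: WRITE a=15  (a history now [(1, 15)])
v2: WRITE a=11  (a history now [(1, 15), (2, 11)])
v3: WRITE a=9  (a history now [(1, 15), (2, 11), (3, 9)])
v4: WRITE c=2  (c history now [(4, 2)])
READ b @v3: history=[] -> no version <= 3 -> NONE
v5: WRITE c=20  (c history now [(4, 2), (5, 20)])
v6: WRITE a=6  (a history now [(1, 15), (2, 11), (3, 9), (6, 6)])
v7: WRITE c=5  (c history now [(4, 2), (5, 20), (7, 5)])
v8: WRITE d=1  (d history now [(8, 1)])
v9: WRITE a=7  (a history now [(1, 15), (2, 11), (3, 9), (6, 6), (9, 7)])
v10: WRITE d=0  (d history now [(8, 1), (10, 0)])
READ d @v8: history=[(8, 1), (10, 0)] -> pick v8 -> 1
READ a @v6: history=[(1, 15), (2, 11), (3, 9), (6, 6), (9, 7)] -> pick v6 -> 6
v11: WRITE b=7  (b history now [(11, 7)])
v12: WRITE a=8  (a history now [(1, 15), (2, 11), (3, 9), (6, 6), (9, 7), (12, 8)])
READ b @v6: history=[(11, 7)] -> no version <= 6 -> NONE
v13: WRITE b=14  (b history now [(11, 7), (13, 14)])
v14: WRITE d=16  (d history now [(8, 1), (10, 0), (14, 16)])
v15: WRITE a=10  (a history now [(1, 15), (2, 11), (3, 9), (6, 6), (9, 7), (12, 8), (15, 10)])
v16: WRITE b=13  (b history now [(11, 7), (13, 14), (16, 13)])
v17: WRITE a=7  (a history now [(1, 15), (2, 11), (3, 9), (6, 6), (9, 7), (12, 8), (15, 10), (17, 7)])
v18: WRITE b=7  (b history now [(11, 7), (13, 14), (16, 13), (18, 7)])
v19: WRITE d=9  (d history now [(8, 1), (10, 0), (14, 16), (19, 9)])
READ a @v18: history=[(1, 15), (2, 11), (3, 9), (6, 6), (9, 7), (12, 8), (15, 10), (17, 7)] -> pick v17 -> 7
v20: WRITE b=11  (b history now [(11, 7), (13, 14), (16, 13), (18, 7), (20, 11)])
v21: WRITE c=5  (c history now [(4, 2), (5, 20), (7, 5), (21, 5)])
v22: WRITE c=12  (c history now [(4, 2), (5, 20), (7, 5), (21, 5), (22, 12)])
v23: WRITE a=14  (a history now [(1, 15), (2, 11), (3, 9), (6, 6), (9, 7), (12, 8), (15, 10), (17, 7), (23, 14)])
v24: WRITE c=8  (c history now [(4, 2), (5, 20), (7, 5), (21, 5), (22, 12), (24, 8)])
v25: WRITE c=14  (c history now [(4, 2), (5, 20), (7, 5), (21, 5), (22, 12), (24, 8), (25, 14)])
v26: WRITE a=13  (a history now [(1, 15), (2, 11), (3, 9), (6, 6), (9, 7), (12, 8), (15, 10), (17, 7), (23, 14), (26, 13)])
v27: WRITE b=14  (b history now [(11, 7), (13, 14), (16, 13), (18, 7), (20, 11), (27, 14)])
READ b @v7: history=[(11, 7), (13, 14), (16, 13), (18, 7), (20, 11), (27, 14)] -> no version <= 7 -> NONE
v28: WRITE b=2  (b history now [(11, 7), (13, 14), (16, 13), (18, 7), (20, 11), (27, 14), (28, 2)])
v29: WRITE c=0  (c history now [(4, 2), (5, 20), (7, 5), (21, 5), (22, 12), (24, 8), (25, 14), (29, 0)])
v30: WRITE b=7  (b history now [(11, 7), (13, 14), (16, 13), (18, 7), (20, 11), (27, 14), (28, 2), (30, 7)])
Read results in order: ['NONE', '1', '6', 'NONE', '7', 'NONE']
NONE count = 3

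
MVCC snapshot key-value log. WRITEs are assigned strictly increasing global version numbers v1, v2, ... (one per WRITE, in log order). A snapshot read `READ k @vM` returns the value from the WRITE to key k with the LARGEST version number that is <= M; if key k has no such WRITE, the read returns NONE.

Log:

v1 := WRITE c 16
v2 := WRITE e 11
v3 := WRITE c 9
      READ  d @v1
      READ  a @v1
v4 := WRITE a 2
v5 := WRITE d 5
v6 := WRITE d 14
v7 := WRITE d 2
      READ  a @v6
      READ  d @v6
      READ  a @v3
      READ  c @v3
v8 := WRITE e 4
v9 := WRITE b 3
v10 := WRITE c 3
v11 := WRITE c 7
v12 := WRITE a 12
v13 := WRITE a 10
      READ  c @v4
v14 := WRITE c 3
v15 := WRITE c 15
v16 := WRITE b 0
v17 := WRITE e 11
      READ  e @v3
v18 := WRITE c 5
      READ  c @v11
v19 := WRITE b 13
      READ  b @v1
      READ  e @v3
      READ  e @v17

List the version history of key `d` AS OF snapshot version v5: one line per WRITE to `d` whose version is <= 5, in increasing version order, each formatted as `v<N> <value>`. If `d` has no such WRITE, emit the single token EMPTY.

Answer: v5 5

Derivation:
Scan writes for key=d with version <= 5:
  v1 WRITE c 16 -> skip
  v2 WRITE e 11 -> skip
  v3 WRITE c 9 -> skip
  v4 WRITE a 2 -> skip
  v5 WRITE d 5 -> keep
  v6 WRITE d 14 -> drop (> snap)
  v7 WRITE d 2 -> drop (> snap)
  v8 WRITE e 4 -> skip
  v9 WRITE b 3 -> skip
  v10 WRITE c 3 -> skip
  v11 WRITE c 7 -> skip
  v12 WRITE a 12 -> skip
  v13 WRITE a 10 -> skip
  v14 WRITE c 3 -> skip
  v15 WRITE c 15 -> skip
  v16 WRITE b 0 -> skip
  v17 WRITE e 11 -> skip
  v18 WRITE c 5 -> skip
  v19 WRITE b 13 -> skip
Collected: [(5, 5)]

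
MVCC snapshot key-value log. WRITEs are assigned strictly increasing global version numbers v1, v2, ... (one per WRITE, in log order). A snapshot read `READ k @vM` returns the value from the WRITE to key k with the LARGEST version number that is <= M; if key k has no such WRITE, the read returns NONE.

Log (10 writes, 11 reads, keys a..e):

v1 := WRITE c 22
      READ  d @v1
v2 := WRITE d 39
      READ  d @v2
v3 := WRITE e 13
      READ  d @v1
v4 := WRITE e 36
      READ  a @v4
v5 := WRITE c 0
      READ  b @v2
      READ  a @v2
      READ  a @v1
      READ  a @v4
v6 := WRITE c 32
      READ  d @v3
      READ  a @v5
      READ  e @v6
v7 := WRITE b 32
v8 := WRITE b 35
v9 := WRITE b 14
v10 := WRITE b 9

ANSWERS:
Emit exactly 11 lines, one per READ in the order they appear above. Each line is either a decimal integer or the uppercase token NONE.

Answer: NONE
39
NONE
NONE
NONE
NONE
NONE
NONE
39
NONE
36

Derivation:
v1: WRITE c=22  (c history now [(1, 22)])
READ d @v1: history=[] -> no version <= 1 -> NONE
v2: WRITE d=39  (d history now [(2, 39)])
READ d @v2: history=[(2, 39)] -> pick v2 -> 39
v3: WRITE e=13  (e history now [(3, 13)])
READ d @v1: history=[(2, 39)] -> no version <= 1 -> NONE
v4: WRITE e=36  (e history now [(3, 13), (4, 36)])
READ a @v4: history=[] -> no version <= 4 -> NONE
v5: WRITE c=0  (c history now [(1, 22), (5, 0)])
READ b @v2: history=[] -> no version <= 2 -> NONE
READ a @v2: history=[] -> no version <= 2 -> NONE
READ a @v1: history=[] -> no version <= 1 -> NONE
READ a @v4: history=[] -> no version <= 4 -> NONE
v6: WRITE c=32  (c history now [(1, 22), (5, 0), (6, 32)])
READ d @v3: history=[(2, 39)] -> pick v2 -> 39
READ a @v5: history=[] -> no version <= 5 -> NONE
READ e @v6: history=[(3, 13), (4, 36)] -> pick v4 -> 36
v7: WRITE b=32  (b history now [(7, 32)])
v8: WRITE b=35  (b history now [(7, 32), (8, 35)])
v9: WRITE b=14  (b history now [(7, 32), (8, 35), (9, 14)])
v10: WRITE b=9  (b history now [(7, 32), (8, 35), (9, 14), (10, 9)])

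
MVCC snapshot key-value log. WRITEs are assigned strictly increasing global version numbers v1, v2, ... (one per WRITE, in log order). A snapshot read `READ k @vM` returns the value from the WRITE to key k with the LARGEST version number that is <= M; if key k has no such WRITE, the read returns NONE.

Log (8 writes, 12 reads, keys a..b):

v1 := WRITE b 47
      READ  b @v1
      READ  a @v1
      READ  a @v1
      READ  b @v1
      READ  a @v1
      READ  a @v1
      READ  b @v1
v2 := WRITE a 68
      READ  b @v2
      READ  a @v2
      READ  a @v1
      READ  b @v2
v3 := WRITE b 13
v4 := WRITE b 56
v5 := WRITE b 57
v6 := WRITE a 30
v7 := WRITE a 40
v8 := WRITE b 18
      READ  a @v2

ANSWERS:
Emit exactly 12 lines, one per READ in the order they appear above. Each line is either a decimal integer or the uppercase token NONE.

v1: WRITE b=47  (b history now [(1, 47)])
READ b @v1: history=[(1, 47)] -> pick v1 -> 47
READ a @v1: history=[] -> no version <= 1 -> NONE
READ a @v1: history=[] -> no version <= 1 -> NONE
READ b @v1: history=[(1, 47)] -> pick v1 -> 47
READ a @v1: history=[] -> no version <= 1 -> NONE
READ a @v1: history=[] -> no version <= 1 -> NONE
READ b @v1: history=[(1, 47)] -> pick v1 -> 47
v2: WRITE a=68  (a history now [(2, 68)])
READ b @v2: history=[(1, 47)] -> pick v1 -> 47
READ a @v2: history=[(2, 68)] -> pick v2 -> 68
READ a @v1: history=[(2, 68)] -> no version <= 1 -> NONE
READ b @v2: history=[(1, 47)] -> pick v1 -> 47
v3: WRITE b=13  (b history now [(1, 47), (3, 13)])
v4: WRITE b=56  (b history now [(1, 47), (3, 13), (4, 56)])
v5: WRITE b=57  (b history now [(1, 47), (3, 13), (4, 56), (5, 57)])
v6: WRITE a=30  (a history now [(2, 68), (6, 30)])
v7: WRITE a=40  (a history now [(2, 68), (6, 30), (7, 40)])
v8: WRITE b=18  (b history now [(1, 47), (3, 13), (4, 56), (5, 57), (8, 18)])
READ a @v2: history=[(2, 68), (6, 30), (7, 40)] -> pick v2 -> 68

Answer: 47
NONE
NONE
47
NONE
NONE
47
47
68
NONE
47
68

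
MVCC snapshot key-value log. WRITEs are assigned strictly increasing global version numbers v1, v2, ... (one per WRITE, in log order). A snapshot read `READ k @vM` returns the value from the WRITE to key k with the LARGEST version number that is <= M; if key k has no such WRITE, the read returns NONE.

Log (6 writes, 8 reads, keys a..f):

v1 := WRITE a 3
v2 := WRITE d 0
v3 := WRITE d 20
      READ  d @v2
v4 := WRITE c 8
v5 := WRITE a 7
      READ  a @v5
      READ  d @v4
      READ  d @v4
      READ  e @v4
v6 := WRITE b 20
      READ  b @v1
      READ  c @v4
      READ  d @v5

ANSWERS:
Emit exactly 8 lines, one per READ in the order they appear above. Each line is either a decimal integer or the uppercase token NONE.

v1: WRITE a=3  (a history now [(1, 3)])
v2: WRITE d=0  (d history now [(2, 0)])
v3: WRITE d=20  (d history now [(2, 0), (3, 20)])
READ d @v2: history=[(2, 0), (3, 20)] -> pick v2 -> 0
v4: WRITE c=8  (c history now [(4, 8)])
v5: WRITE a=7  (a history now [(1, 3), (5, 7)])
READ a @v5: history=[(1, 3), (5, 7)] -> pick v5 -> 7
READ d @v4: history=[(2, 0), (3, 20)] -> pick v3 -> 20
READ d @v4: history=[(2, 0), (3, 20)] -> pick v3 -> 20
READ e @v4: history=[] -> no version <= 4 -> NONE
v6: WRITE b=20  (b history now [(6, 20)])
READ b @v1: history=[(6, 20)] -> no version <= 1 -> NONE
READ c @v4: history=[(4, 8)] -> pick v4 -> 8
READ d @v5: history=[(2, 0), (3, 20)] -> pick v3 -> 20

Answer: 0
7
20
20
NONE
NONE
8
20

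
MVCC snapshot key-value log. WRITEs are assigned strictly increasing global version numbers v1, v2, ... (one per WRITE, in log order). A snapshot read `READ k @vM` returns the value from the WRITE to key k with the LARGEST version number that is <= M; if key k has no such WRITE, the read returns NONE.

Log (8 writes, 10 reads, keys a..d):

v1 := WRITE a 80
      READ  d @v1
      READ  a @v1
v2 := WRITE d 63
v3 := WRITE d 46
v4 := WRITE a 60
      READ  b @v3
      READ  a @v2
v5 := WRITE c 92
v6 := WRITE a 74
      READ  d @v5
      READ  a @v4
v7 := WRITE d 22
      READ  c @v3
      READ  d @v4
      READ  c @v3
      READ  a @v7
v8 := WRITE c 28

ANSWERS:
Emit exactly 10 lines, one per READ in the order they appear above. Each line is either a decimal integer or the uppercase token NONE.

Answer: NONE
80
NONE
80
46
60
NONE
46
NONE
74

Derivation:
v1: WRITE a=80  (a history now [(1, 80)])
READ d @v1: history=[] -> no version <= 1 -> NONE
READ a @v1: history=[(1, 80)] -> pick v1 -> 80
v2: WRITE d=63  (d history now [(2, 63)])
v3: WRITE d=46  (d history now [(2, 63), (3, 46)])
v4: WRITE a=60  (a history now [(1, 80), (4, 60)])
READ b @v3: history=[] -> no version <= 3 -> NONE
READ a @v2: history=[(1, 80), (4, 60)] -> pick v1 -> 80
v5: WRITE c=92  (c history now [(5, 92)])
v6: WRITE a=74  (a history now [(1, 80), (4, 60), (6, 74)])
READ d @v5: history=[(2, 63), (3, 46)] -> pick v3 -> 46
READ a @v4: history=[(1, 80), (4, 60), (6, 74)] -> pick v4 -> 60
v7: WRITE d=22  (d history now [(2, 63), (3, 46), (7, 22)])
READ c @v3: history=[(5, 92)] -> no version <= 3 -> NONE
READ d @v4: history=[(2, 63), (3, 46), (7, 22)] -> pick v3 -> 46
READ c @v3: history=[(5, 92)] -> no version <= 3 -> NONE
READ a @v7: history=[(1, 80), (4, 60), (6, 74)] -> pick v6 -> 74
v8: WRITE c=28  (c history now [(5, 92), (8, 28)])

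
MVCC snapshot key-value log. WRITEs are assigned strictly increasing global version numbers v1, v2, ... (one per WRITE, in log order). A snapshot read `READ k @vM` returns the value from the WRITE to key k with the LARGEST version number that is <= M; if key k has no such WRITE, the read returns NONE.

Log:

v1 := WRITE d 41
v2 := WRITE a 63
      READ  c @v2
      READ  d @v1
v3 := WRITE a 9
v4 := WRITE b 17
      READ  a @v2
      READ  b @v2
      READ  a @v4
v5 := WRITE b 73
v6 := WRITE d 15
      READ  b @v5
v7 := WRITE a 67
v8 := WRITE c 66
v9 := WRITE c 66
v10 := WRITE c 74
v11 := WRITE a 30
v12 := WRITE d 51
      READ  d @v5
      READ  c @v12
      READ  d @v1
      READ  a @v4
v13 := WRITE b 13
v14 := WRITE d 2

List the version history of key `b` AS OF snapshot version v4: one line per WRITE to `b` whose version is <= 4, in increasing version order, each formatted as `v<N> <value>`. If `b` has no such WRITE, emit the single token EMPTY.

Scan writes for key=b with version <= 4:
  v1 WRITE d 41 -> skip
  v2 WRITE a 63 -> skip
  v3 WRITE a 9 -> skip
  v4 WRITE b 17 -> keep
  v5 WRITE b 73 -> drop (> snap)
  v6 WRITE d 15 -> skip
  v7 WRITE a 67 -> skip
  v8 WRITE c 66 -> skip
  v9 WRITE c 66 -> skip
  v10 WRITE c 74 -> skip
  v11 WRITE a 30 -> skip
  v12 WRITE d 51 -> skip
  v13 WRITE b 13 -> drop (> snap)
  v14 WRITE d 2 -> skip
Collected: [(4, 17)]

Answer: v4 17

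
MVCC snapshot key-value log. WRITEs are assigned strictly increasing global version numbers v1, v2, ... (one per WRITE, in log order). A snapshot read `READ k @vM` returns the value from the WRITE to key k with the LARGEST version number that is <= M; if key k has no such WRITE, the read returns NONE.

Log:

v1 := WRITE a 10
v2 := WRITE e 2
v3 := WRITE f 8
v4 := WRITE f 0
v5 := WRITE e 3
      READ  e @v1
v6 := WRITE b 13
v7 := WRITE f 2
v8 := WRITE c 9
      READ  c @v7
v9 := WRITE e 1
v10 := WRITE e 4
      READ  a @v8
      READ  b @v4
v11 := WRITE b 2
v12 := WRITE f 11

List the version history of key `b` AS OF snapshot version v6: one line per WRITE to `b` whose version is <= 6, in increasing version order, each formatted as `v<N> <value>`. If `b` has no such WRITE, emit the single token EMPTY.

Scan writes for key=b with version <= 6:
  v1 WRITE a 10 -> skip
  v2 WRITE e 2 -> skip
  v3 WRITE f 8 -> skip
  v4 WRITE f 0 -> skip
  v5 WRITE e 3 -> skip
  v6 WRITE b 13 -> keep
  v7 WRITE f 2 -> skip
  v8 WRITE c 9 -> skip
  v9 WRITE e 1 -> skip
  v10 WRITE e 4 -> skip
  v11 WRITE b 2 -> drop (> snap)
  v12 WRITE f 11 -> skip
Collected: [(6, 13)]

Answer: v6 13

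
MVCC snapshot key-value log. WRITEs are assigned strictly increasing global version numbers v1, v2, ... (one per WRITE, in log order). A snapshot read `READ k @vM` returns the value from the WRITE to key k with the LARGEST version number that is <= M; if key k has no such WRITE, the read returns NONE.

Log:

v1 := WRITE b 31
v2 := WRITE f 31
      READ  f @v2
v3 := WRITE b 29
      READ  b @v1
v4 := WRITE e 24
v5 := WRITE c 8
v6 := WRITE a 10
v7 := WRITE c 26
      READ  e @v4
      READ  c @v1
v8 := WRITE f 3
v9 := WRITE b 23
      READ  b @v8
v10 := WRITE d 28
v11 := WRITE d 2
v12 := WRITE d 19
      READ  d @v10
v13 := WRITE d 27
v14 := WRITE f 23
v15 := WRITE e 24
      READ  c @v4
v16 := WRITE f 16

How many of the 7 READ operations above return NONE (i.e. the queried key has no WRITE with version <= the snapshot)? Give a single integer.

Answer: 2

Derivation:
v1: WRITE b=31  (b history now [(1, 31)])
v2: WRITE f=31  (f history now [(2, 31)])
READ f @v2: history=[(2, 31)] -> pick v2 -> 31
v3: WRITE b=29  (b history now [(1, 31), (3, 29)])
READ b @v1: history=[(1, 31), (3, 29)] -> pick v1 -> 31
v4: WRITE e=24  (e history now [(4, 24)])
v5: WRITE c=8  (c history now [(5, 8)])
v6: WRITE a=10  (a history now [(6, 10)])
v7: WRITE c=26  (c history now [(5, 8), (7, 26)])
READ e @v4: history=[(4, 24)] -> pick v4 -> 24
READ c @v1: history=[(5, 8), (7, 26)] -> no version <= 1 -> NONE
v8: WRITE f=3  (f history now [(2, 31), (8, 3)])
v9: WRITE b=23  (b history now [(1, 31), (3, 29), (9, 23)])
READ b @v8: history=[(1, 31), (3, 29), (9, 23)] -> pick v3 -> 29
v10: WRITE d=28  (d history now [(10, 28)])
v11: WRITE d=2  (d history now [(10, 28), (11, 2)])
v12: WRITE d=19  (d history now [(10, 28), (11, 2), (12, 19)])
READ d @v10: history=[(10, 28), (11, 2), (12, 19)] -> pick v10 -> 28
v13: WRITE d=27  (d history now [(10, 28), (11, 2), (12, 19), (13, 27)])
v14: WRITE f=23  (f history now [(2, 31), (8, 3), (14, 23)])
v15: WRITE e=24  (e history now [(4, 24), (15, 24)])
READ c @v4: history=[(5, 8), (7, 26)] -> no version <= 4 -> NONE
v16: WRITE f=16  (f history now [(2, 31), (8, 3), (14, 23), (16, 16)])
Read results in order: ['31', '31', '24', 'NONE', '29', '28', 'NONE']
NONE count = 2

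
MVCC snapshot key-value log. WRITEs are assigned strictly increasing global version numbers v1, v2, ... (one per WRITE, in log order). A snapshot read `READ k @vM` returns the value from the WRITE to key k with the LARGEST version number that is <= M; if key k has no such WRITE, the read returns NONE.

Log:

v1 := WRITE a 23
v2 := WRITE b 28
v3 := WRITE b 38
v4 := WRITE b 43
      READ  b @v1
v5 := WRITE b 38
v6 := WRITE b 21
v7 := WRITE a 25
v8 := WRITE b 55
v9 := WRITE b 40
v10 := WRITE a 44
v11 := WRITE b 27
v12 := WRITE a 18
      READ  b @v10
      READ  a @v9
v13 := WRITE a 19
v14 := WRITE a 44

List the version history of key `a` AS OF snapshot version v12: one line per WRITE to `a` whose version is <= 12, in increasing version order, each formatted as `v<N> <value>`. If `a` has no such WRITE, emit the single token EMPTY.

Answer: v1 23
v7 25
v10 44
v12 18

Derivation:
Scan writes for key=a with version <= 12:
  v1 WRITE a 23 -> keep
  v2 WRITE b 28 -> skip
  v3 WRITE b 38 -> skip
  v4 WRITE b 43 -> skip
  v5 WRITE b 38 -> skip
  v6 WRITE b 21 -> skip
  v7 WRITE a 25 -> keep
  v8 WRITE b 55 -> skip
  v9 WRITE b 40 -> skip
  v10 WRITE a 44 -> keep
  v11 WRITE b 27 -> skip
  v12 WRITE a 18 -> keep
  v13 WRITE a 19 -> drop (> snap)
  v14 WRITE a 44 -> drop (> snap)
Collected: [(1, 23), (7, 25), (10, 44), (12, 18)]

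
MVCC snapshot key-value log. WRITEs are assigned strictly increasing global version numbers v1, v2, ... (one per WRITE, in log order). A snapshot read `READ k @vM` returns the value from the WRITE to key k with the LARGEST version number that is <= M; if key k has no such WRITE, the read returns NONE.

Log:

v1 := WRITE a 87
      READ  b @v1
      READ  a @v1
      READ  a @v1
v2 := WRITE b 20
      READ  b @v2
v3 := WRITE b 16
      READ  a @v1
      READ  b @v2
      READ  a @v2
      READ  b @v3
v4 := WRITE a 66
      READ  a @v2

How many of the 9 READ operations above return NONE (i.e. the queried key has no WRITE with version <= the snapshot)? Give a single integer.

v1: WRITE a=87  (a history now [(1, 87)])
READ b @v1: history=[] -> no version <= 1 -> NONE
READ a @v1: history=[(1, 87)] -> pick v1 -> 87
READ a @v1: history=[(1, 87)] -> pick v1 -> 87
v2: WRITE b=20  (b history now [(2, 20)])
READ b @v2: history=[(2, 20)] -> pick v2 -> 20
v3: WRITE b=16  (b history now [(2, 20), (3, 16)])
READ a @v1: history=[(1, 87)] -> pick v1 -> 87
READ b @v2: history=[(2, 20), (3, 16)] -> pick v2 -> 20
READ a @v2: history=[(1, 87)] -> pick v1 -> 87
READ b @v3: history=[(2, 20), (3, 16)] -> pick v3 -> 16
v4: WRITE a=66  (a history now [(1, 87), (4, 66)])
READ a @v2: history=[(1, 87), (4, 66)] -> pick v1 -> 87
Read results in order: ['NONE', '87', '87', '20', '87', '20', '87', '16', '87']
NONE count = 1

Answer: 1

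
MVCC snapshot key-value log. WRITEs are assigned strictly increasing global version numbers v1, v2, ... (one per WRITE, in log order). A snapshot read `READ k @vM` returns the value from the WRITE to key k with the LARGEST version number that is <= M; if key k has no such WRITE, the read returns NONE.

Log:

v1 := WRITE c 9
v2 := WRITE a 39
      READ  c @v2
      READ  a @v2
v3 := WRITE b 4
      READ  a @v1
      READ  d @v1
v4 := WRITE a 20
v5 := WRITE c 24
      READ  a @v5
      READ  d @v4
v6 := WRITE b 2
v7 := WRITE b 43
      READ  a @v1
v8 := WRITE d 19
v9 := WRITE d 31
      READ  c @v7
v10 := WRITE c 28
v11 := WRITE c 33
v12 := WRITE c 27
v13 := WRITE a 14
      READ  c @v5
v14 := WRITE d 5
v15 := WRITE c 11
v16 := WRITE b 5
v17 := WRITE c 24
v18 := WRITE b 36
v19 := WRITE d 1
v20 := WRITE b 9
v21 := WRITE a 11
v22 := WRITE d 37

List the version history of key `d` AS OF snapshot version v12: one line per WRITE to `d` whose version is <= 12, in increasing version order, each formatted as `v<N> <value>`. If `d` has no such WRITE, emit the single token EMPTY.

Scan writes for key=d with version <= 12:
  v1 WRITE c 9 -> skip
  v2 WRITE a 39 -> skip
  v3 WRITE b 4 -> skip
  v4 WRITE a 20 -> skip
  v5 WRITE c 24 -> skip
  v6 WRITE b 2 -> skip
  v7 WRITE b 43 -> skip
  v8 WRITE d 19 -> keep
  v9 WRITE d 31 -> keep
  v10 WRITE c 28 -> skip
  v11 WRITE c 33 -> skip
  v12 WRITE c 27 -> skip
  v13 WRITE a 14 -> skip
  v14 WRITE d 5 -> drop (> snap)
  v15 WRITE c 11 -> skip
  v16 WRITE b 5 -> skip
  v17 WRITE c 24 -> skip
  v18 WRITE b 36 -> skip
  v19 WRITE d 1 -> drop (> snap)
  v20 WRITE b 9 -> skip
  v21 WRITE a 11 -> skip
  v22 WRITE d 37 -> drop (> snap)
Collected: [(8, 19), (9, 31)]

Answer: v8 19
v9 31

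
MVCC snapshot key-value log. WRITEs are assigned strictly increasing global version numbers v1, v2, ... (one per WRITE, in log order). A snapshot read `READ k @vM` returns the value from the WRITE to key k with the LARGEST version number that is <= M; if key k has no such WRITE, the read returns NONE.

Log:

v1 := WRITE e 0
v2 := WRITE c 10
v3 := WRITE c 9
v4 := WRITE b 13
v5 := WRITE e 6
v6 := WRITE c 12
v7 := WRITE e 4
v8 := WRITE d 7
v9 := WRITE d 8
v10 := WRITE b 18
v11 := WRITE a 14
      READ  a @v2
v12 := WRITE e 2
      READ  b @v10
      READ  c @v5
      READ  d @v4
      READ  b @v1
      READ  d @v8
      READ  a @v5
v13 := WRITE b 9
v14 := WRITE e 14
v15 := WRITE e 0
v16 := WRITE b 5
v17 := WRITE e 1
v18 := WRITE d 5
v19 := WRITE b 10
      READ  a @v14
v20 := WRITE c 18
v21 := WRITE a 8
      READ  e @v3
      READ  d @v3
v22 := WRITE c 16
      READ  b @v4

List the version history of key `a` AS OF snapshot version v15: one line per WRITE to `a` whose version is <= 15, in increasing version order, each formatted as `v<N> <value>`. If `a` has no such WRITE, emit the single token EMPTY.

Scan writes for key=a with version <= 15:
  v1 WRITE e 0 -> skip
  v2 WRITE c 10 -> skip
  v3 WRITE c 9 -> skip
  v4 WRITE b 13 -> skip
  v5 WRITE e 6 -> skip
  v6 WRITE c 12 -> skip
  v7 WRITE e 4 -> skip
  v8 WRITE d 7 -> skip
  v9 WRITE d 8 -> skip
  v10 WRITE b 18 -> skip
  v11 WRITE a 14 -> keep
  v12 WRITE e 2 -> skip
  v13 WRITE b 9 -> skip
  v14 WRITE e 14 -> skip
  v15 WRITE e 0 -> skip
  v16 WRITE b 5 -> skip
  v17 WRITE e 1 -> skip
  v18 WRITE d 5 -> skip
  v19 WRITE b 10 -> skip
  v20 WRITE c 18 -> skip
  v21 WRITE a 8 -> drop (> snap)
  v22 WRITE c 16 -> skip
Collected: [(11, 14)]

Answer: v11 14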